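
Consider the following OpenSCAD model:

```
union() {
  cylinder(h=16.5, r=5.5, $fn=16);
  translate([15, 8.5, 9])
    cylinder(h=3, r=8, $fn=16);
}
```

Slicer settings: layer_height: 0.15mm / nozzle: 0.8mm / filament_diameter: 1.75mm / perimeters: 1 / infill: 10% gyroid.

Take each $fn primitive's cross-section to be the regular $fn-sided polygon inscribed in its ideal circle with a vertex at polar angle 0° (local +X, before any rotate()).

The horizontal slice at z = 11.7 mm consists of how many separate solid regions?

2

At z = 11.7 mm: the r=5.5 cylinder gives a regular 16-gon of circumradius 5.5 (constant along its height); the cylinder at (15, 8.5): section is a regular 16-gon, circumradius r=8; Merging all regions: the 2 present regions are separate (no shared area or edge), so areas and boundary lengths simply add and each stays a separate island — 2 connected regions. The result has 2 disconnected regions.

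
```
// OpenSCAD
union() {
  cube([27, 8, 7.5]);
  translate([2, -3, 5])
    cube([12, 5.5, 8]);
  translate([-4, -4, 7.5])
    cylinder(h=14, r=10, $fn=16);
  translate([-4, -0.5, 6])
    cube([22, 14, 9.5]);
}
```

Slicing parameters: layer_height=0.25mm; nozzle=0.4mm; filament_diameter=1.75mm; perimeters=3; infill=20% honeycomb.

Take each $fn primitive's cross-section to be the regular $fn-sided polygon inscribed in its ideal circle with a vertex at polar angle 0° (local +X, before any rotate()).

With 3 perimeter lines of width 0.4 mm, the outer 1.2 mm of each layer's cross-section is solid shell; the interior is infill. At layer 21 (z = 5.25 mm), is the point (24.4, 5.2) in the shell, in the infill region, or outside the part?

infill

At z = 5.25 mm: the 27×8 cube contributes its full rectangle; the cube at (2, -3) is present — its section is the full 12×5.5 rectangle; the cylinder at (-4, -4) does not reach this height (z outside [7.5, 21.5]); the cube at (-4, -0.5) does not reach this height (z outside [6, 15.5]); Combining (union): the regions partially overlap (shared area 30.00 mm²), so overlapping operands fuse into one piece — 1 connected region. Overall, the cross-section is a single solid region. The nearest boundary edge runs (27.00, 8.00)→(27.00, 0.00); distance from the point to it = 2.60 mm. The point is inside the cross-section and 2.60 mm from the nearest boundary — more than the 1.2 mm shell width (3 × 0.4), so it's in the infill interior.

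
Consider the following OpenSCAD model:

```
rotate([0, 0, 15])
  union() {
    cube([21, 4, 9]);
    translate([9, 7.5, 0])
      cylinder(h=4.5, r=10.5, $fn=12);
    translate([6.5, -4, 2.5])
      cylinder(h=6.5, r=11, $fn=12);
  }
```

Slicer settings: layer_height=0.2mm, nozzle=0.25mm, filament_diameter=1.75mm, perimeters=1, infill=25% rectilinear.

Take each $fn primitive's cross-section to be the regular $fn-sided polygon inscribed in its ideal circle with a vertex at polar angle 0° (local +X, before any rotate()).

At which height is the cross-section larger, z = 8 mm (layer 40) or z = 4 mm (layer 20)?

layer 20 (z = 4 mm)

Layer 40 (z = 8): the cube is present — its section is the full 21×4 rectangle (area 84.00 mm²); the cylinder at (9, 7.5) is absent (z outside [0, 4.5]); the r=11 cylinder at (6.5, -4) gives a regular 12-gon of circumradius 11 (constant along its height) (area = (12/2)·11.000²·sin(360°/12) = 363.00 mm²); Taking the union: the regions partially overlap — summed areas 447.00 mm² minus the doubly-counted overlap 61.28 mm² gives 385.72 mm² — area = 385.72 mm²; (rotated 15° about Z; rotation is an isometry so areas/perimeters/island counts are preserved). So its area = 385.72 mm². Layer 20 (z = 4): the cube is present — its section is the full 21×4 rectangle (area 84.00 mm²); the r=10.5 cylinder at (9, 7.5) contributes a regular 12-gon of circumradius 10.5 (area = (12/2)·10.500²·sin(360°/12) = 330.75 mm²); the cylinder at (6.5, -4): section is a regular 12-gon, circumradius r=11 (area = (12/2)·11.000²·sin(360°/12) = 363.00 mm²); Combining (union): the regions partially overlap — summed areas 777.75 mm² minus the doubly-counted overlap 183.66 mm² gives 594.09 mm² — area = 594.09 mm²; (whole slice rotated 15° about Z — lengths, areas and connectivity unchanged). So its area = 594.09 mm². Layer 20 is larger (594.09 vs 385.72 mm²).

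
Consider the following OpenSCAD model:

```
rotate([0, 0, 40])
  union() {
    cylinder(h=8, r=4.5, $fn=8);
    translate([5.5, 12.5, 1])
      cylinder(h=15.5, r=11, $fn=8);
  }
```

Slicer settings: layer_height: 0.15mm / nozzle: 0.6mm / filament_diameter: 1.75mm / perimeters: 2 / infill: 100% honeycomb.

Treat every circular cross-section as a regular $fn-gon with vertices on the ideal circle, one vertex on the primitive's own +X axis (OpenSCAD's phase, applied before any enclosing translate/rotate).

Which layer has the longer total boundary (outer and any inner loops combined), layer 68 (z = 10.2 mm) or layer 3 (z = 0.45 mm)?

Layer 68 (z = 10.2): the cylinder is not intersected at this z (z outside [0, 8]); the r=11 cylinder at (5.5, 12.5) contributes a regular 8-gon of circumradius 11 (perimeter = 2·8·11.000·sin(180°/8) = 67.35 mm); Combining (union): only the r=11 cylinder at (5.5, 12.5) is present, so the union is just that shape — boundary = 67.35 mm; (rotated 40° about Z; rotation is an isometry so areas/perimeters/island counts are preserved). So its perimeter = 67.35 mm. Layer 3 (z = 0.45): the r=4.5 cylinder gives a regular 8-gon of circumradius 4.5 (constant along its height) (perimeter = 2·8·4.500·sin(180°/8) = 27.55 mm); the cylinder at (5.5, 12.5) is absent (z outside [1, 16.5]); Combining (union): only the r=4.5 cylinder is present, so the union is just that shape — boundary = 27.55 mm; (rotated 40° about Z; rotation is an isometry so areas/perimeters/island counts are preserved). So its perimeter = 27.55 mm. Layer 68 is larger (67.35 vs 27.55 mm).

layer 68 (z = 10.2 mm)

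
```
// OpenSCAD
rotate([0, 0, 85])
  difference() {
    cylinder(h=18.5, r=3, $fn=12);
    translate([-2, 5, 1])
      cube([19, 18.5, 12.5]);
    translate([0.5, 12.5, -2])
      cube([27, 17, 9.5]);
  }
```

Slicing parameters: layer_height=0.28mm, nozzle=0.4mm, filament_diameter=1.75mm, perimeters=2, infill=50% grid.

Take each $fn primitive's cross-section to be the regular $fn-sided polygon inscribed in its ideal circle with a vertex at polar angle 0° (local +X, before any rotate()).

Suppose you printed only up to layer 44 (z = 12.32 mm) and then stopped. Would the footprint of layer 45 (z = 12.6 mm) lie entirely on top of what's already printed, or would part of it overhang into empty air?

Compare the two slices. At z = 12.32: the r=3 cylinder contributes a regular 12-gon of circumradius 3 (area = (12/2)·3.000²·sin(360°/12) = 27.00 mm²); the cube at (-2, 5) (footprint 19×18.5) is included at this height (area 351.50 mm²); the cube at (0.5, 12.5) is absent (z outside [-2, 7.5]); After the difference (first − rest): starting from the r=3 cylinder (27.00 mm²), the 19×18.5 cube at (-2, 5) misses the remaining region (no effect) — area = 27.00 mm²; (rotated 85° about Z; rotation is an isometry so areas/perimeters/island counts are preserved). At z = 12.6: the r=3 cylinder contributes a regular 12-gon of circumradius 3 (area = (12/2)·3.000²·sin(360°/12) = 27.00 mm²); the cube at (-2, 5) (footprint 19×18.5) is included at this height (area 351.50 mm²); the cube at (0.5, 12.5) does not reach this height (z outside [-2, 7.5]); Taking the first minus the rest: starting from the r=3 cylinder (27.00 mm²), the 19×18.5 cube at (-2, 5) misses the remaining region (no effect) — area = 27.00 mm²; (whole slice rotated 85° about Z — lengths, areas and connectivity unchanged). Checking containment: the cross-section at z = 12.6 is a subset of the cross-section at z = 12.32.

entirely on top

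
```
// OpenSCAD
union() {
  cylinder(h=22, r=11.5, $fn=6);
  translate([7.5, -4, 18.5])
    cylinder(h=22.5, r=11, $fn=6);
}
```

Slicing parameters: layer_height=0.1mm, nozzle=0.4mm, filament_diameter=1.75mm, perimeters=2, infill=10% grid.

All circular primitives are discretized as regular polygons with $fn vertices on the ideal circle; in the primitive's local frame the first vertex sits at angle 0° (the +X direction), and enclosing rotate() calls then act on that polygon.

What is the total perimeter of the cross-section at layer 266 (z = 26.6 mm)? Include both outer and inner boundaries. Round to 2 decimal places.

At z = 26.6 mm: the cylinder is not intersected at this z (z outside [0, 22]); the r=11 cylinder at (7.5, -4) gives a regular 6-gon of circumradius 11 (constant along its height) (perimeter = 2·6·11.000·sin(180°/6) = 66.00 mm); Taking the union: only the r=11 cylinder at (7.5, -4) is present, so the union is just that shape — boundary = 66.00 mm. Overall, the cross-section is a single solid region. Total boundary length (outer) = 66.00 mm.

66.00 mm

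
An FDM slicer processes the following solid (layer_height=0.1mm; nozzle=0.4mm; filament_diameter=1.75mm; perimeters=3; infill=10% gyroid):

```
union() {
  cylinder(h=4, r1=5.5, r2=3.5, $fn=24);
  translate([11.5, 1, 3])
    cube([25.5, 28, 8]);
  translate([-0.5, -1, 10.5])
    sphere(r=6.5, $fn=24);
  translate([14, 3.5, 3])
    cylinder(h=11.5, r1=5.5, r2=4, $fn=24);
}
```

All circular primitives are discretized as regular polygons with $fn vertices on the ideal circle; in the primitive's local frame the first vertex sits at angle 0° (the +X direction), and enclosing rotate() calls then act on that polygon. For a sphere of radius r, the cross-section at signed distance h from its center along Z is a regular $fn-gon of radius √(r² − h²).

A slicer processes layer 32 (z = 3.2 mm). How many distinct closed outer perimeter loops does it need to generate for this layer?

At z = 3.2 mm: the cone (r1=5.5→r2=3.5) has section circumradius 3.900 here — a regular 24-gon; the 25.5×28 cube at (11.5, 1) contributes its full rectangle; the sphere at (-0.5, -1) is not intersected at this z (|z−center|=7.300 > r=6.5); the cone at (14, 3.5) contributes a regular 24-gon of circumradius 5.474 (interpolated between r1=5.5 and r2=4 at t=0.017); Combining (union): the regions partially overlap (shared area 55.73 mm²), so overlapping operands fuse into one piece — 2 connected regions. The result has 2 disconnected regions.

2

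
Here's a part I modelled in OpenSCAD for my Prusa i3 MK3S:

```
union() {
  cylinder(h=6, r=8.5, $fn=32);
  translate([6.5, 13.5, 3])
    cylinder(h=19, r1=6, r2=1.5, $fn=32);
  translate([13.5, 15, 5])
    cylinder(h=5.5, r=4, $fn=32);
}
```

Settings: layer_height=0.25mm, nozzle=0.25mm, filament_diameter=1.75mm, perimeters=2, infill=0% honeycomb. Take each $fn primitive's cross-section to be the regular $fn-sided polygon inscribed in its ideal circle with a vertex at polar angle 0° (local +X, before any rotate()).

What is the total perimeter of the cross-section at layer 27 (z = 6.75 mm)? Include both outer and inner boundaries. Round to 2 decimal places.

45.16 mm

At z = 6.75 mm: the cylinder does not reach this height (z outside [0, 6]); the cone at (6.5, 13.5): at t=0.197 of its height the radius interpolates to r₁+(r₂−r₁)t = 5.112, giving a regular 32-gon of that circumradius (perimeter = 2·32·5.112·sin(180°/32) = 32.07 mm); the r=4 cylinder at (13.5, 15) contributes a regular 32-gon of circumradius 4 (perimeter = 2·32·4.000·sin(180°/32) = 25.09 mm); Merging all regions: the regions partially overlap (shared area 7.26 mm²), so the edge portions inside another operand are dropped and the merged outline is re-measured after clipping — boundary = 45.16 mm. Overall, the cross-section is a single solid region. Total boundary length (outer) = 45.16 mm.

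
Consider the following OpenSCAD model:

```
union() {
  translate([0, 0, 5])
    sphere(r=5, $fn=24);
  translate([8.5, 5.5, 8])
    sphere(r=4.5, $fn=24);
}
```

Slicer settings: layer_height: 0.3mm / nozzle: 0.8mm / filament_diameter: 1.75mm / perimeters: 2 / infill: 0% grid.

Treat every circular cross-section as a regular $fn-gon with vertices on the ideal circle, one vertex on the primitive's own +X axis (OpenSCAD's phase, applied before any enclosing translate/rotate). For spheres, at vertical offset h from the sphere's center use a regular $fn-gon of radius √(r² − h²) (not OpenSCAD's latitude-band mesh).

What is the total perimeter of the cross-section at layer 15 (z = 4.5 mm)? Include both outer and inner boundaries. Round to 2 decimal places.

At z = 4.5 mm: the sphere: section is a regular 24-gon, circumradius = √(r²−h²) = √(5²−0.5²) = 4.975 (perimeter = 2·24·4.975·sin(180°/24) = 31.17 mm); the r=4.5 sphere at (8.5, 5.5) slices to a regular 24-gon of circumradius 2.828 (√(r²−h²) with h=3.5 from center) (perimeter = 2·24·2.828·sin(180°/24) = 17.72 mm); Combining (union): the 2 present regions are separate (no shared area or edge), so areas and boundary lengths simply add and each stays a separate island — boundary = 48.89 mm. Overall, the cross-section has 2 separate islands. Total boundary length (outer) = 48.89 mm.

48.89 mm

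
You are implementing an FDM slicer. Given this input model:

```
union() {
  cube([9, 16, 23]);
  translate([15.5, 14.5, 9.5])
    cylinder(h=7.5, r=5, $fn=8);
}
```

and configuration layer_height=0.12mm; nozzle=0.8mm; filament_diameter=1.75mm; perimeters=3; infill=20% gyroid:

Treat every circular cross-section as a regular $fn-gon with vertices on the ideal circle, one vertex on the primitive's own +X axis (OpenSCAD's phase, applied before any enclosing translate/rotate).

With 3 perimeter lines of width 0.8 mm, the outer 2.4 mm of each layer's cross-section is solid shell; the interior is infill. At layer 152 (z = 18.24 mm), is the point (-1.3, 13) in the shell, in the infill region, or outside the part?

outside

At z = 18.24 mm: the 9×16 cube contributes its full rectangle; the cylinder at (15.5, 14.5) does not reach this height (z outside [9.5, 17]); Taking the union: only the 9×16 cube is present, so the union is just that shape — 1 connected region. Overall, the cross-section is a single solid region. The nearest boundary edge runs (0.00, 16.00)→(0.00, 0.00); distance from the point to it = 1.30 mm. The point is not inside any of the regions above, so it lies outside the cross-section (1.30 mm from the nearest boundary).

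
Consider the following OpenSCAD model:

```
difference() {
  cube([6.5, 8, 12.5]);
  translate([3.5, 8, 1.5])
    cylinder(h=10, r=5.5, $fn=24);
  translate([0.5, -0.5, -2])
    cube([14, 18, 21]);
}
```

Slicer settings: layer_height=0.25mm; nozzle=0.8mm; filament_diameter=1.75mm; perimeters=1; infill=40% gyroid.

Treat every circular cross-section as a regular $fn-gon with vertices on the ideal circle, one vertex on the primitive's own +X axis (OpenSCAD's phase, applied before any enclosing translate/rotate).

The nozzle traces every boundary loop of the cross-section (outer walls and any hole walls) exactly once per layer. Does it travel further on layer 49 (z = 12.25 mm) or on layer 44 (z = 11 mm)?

Layer 49 (z = 12.25): the cube is present — its section is the full 6.5×8 rectangle (perimeter 29.00 mm); the cylinder at (3.5, 8) is not intersected at this z (z outside [1.5, 11.5]); the cube at (0.5, -0.5) (footprint 14×18) is included at this height (perimeter 64.00 mm); After the difference (first − rest): starting from the 6.5×8 cube, the 14×18 cube at (0.5, -0.5) partially overlaps it — only the 48.00 mm² overlap (of its 252.00 mm²) is removed, clipping the outline — boundary = 17.00 mm. So its perimeter = 17.00 mm. Layer 44 (z = 11): the cube is present — its section is the full 6.5×8 rectangle (perimeter 29.00 mm); the r=5.5 cylinder at (3.5, 8) contributes a regular 24-gon of circumradius 5.5 (perimeter = 2·24·5.500·sin(180°/24) = 34.46 mm); the cube at (0.5, -0.5) is present — its section is the full 14×18 rectangle (perimeter 64.00 mm); Taking the first minus the rest: starting from the 6.5×8 cube, the r=5.5 cylinder at (3.5, 8) partially overlaps it — only the 33.28 mm² overlap (of its 93.95 mm²) is removed, clipping the outline; the 14×18 cube at (0.5, -0.5) partially overlaps it — only the 16.91 mm² overlap (of its 252.00 mm²) is removed, clipping the outline — boundary = 8.37 mm. So its perimeter = 8.37 mm. Layer 49 is larger (17.00 vs 8.37 mm).

layer 49 (z = 12.25 mm)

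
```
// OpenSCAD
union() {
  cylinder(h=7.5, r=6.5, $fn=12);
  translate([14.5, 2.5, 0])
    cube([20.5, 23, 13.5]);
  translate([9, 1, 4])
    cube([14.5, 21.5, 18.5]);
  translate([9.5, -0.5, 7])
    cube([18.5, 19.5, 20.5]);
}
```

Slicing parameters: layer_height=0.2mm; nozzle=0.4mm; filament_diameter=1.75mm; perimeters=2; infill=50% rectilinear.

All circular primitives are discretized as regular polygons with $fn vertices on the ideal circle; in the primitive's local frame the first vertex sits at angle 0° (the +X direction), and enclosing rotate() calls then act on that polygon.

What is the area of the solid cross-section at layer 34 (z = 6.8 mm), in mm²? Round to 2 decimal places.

730.00 mm²

At z = 6.8 mm: the r=6.5 cylinder contributes a regular 12-gon of circumradius 6.5 (area = (12/2)·6.500²·sin(360°/12) = 126.75 mm²); the cube at (14.5, 2.5) is present — its section is the full 20.5×23 rectangle (area 471.50 mm²); the cube at (9, 1) is present — its section is the full 14.5×21.5 rectangle (area 311.75 mm²); the cube at (9.5, -0.5) does not reach this height (z outside [7, 27.5]); Taking the union: the regions partially overlap — summed areas 910.00 mm² minus the doubly-counted overlap 180.00 mm² gives 730.00 mm² — area = 730.00 mm². Overall, the cross-section has 2 separate islands. Net area = 730.00 mm².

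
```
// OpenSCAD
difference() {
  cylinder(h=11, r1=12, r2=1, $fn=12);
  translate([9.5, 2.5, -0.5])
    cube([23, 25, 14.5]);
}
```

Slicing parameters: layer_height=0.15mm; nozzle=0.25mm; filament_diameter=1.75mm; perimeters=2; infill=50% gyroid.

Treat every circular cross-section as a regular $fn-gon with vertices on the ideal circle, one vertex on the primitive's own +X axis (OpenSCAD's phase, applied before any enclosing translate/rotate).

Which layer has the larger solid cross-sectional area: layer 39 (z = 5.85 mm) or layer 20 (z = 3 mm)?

layer 20 (z = 3 mm)

Layer 39 (z = 5.85): the cone (r1=12→r2=1) has section circumradius 6.150 here — a regular 12-gon (area = (12/2)·6.150²·sin(360°/12) = 113.47 mm²); the 23×25 cube at (9.5, 2.5) contributes its full rectangle (area 575.00 mm²); After the difference (first − rest): starting from the cone (113.47 mm²), the 23×25 cube at (9.5, 2.5) misses the remaining region (no effect) — area = 113.47 mm². So its area = 113.47 mm². Layer 20 (z = 3): the cone: at t=0.273 of its height the radius interpolates to r₁+(r₂−r₁)t = 9.000, giving a regular 12-gon of that circumradius (area = (12/2)·9.000²·sin(360°/12) = 243.00 mm²); the cube at (9.5, 2.5) is present — its section is the full 23×25 rectangle (area 575.00 mm²); Subtracting the remaining from the first: starting from the cone (243.00 mm²), the 23×25 cube at (9.5, 2.5) misses the remaining region (no effect) — area = 243.00 mm². So its area = 243.00 mm². Layer 20 is larger (243.00 vs 113.47 mm²).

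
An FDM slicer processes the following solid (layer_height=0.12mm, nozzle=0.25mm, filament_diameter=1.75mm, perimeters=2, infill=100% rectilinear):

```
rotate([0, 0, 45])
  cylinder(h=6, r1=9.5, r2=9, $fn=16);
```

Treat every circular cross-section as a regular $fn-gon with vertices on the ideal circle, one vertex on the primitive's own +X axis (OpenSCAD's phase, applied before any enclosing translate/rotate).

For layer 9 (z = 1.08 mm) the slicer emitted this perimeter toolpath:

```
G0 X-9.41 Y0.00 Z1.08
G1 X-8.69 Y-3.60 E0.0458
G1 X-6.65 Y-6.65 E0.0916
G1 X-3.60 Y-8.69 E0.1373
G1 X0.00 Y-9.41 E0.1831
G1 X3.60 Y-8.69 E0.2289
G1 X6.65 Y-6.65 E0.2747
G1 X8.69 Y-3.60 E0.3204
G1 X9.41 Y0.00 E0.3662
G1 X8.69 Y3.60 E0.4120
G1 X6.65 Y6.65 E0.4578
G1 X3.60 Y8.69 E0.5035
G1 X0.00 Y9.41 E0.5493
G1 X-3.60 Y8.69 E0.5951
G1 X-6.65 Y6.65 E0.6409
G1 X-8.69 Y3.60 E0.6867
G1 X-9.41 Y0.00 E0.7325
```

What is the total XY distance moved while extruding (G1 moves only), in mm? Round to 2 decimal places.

Sum the Euclidean lengths of each G1 segment: total = 58.73 mm.

58.73 mm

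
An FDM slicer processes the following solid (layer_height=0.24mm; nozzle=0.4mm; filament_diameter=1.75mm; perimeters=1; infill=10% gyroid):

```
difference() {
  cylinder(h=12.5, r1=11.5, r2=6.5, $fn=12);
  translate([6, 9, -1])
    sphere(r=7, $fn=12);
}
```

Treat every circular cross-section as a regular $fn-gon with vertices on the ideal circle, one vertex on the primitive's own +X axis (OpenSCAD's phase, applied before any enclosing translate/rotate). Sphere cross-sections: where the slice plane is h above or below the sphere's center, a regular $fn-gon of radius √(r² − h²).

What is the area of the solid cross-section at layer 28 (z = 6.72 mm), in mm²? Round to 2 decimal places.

At z = 6.72 mm: the cone (r1=11.5→r2=6.5) has section circumradius 8.812 here — a regular 12-gon (area = (12/2)·8.812²·sin(360°/12) = 232.95 mm²); the sphere at (6, 9) is not intersected at this z (|z−center|=7.720 > r=7); Subtracting the remaining from the first: none of the subtracted shapes is present at this height, so the cone is unchanged — area = 232.95 mm². Overall, the cross-section is a single solid region. Net area = 232.95 mm².

232.95 mm²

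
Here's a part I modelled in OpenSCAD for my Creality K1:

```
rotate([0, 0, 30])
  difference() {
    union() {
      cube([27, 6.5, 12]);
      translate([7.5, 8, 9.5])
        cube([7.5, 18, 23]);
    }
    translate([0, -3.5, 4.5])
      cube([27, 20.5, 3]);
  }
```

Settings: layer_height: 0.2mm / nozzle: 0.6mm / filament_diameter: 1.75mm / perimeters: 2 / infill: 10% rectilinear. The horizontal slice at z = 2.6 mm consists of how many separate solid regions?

1

At z = 2.6 mm: the 27×6.5 cube contributes its full rectangle; the cube at (7.5, 8) is absent (z outside [9.5, 32.5]); Combining (union): only the 27×6.5 cube is present, so the union is just that shape — 1 connected region; the cube at (0, -3.5) is absent (z outside [4.5, 7.5]); After the difference (first − rest): none of the subtracted shapes is present at this height, so that combined region is unchanged — 1 connected region; (rotated 30° about Z; rotation is an isometry so areas/perimeters/island counts are preserved). The result has 1 disconnected region.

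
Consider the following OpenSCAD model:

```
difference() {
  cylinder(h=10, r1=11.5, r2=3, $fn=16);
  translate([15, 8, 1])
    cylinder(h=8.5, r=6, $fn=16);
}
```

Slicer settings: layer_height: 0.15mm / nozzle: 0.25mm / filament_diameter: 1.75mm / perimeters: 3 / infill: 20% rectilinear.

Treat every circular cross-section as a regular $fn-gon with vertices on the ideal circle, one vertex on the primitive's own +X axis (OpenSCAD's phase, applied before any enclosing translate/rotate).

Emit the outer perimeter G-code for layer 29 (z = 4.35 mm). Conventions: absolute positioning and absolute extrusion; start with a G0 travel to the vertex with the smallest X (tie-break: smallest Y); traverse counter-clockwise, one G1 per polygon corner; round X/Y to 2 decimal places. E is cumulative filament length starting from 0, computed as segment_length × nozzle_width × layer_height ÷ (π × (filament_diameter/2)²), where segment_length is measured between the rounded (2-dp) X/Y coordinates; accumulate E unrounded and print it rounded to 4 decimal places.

G0 X-7.80 Y0.00 Z4.35
G1 X-7.21 Y-2.99 E0.0475
G1 X-5.52 Y-5.52 E0.0950
G1 X-2.99 Y-7.21 E0.1424
G1 X0.00 Y-7.80 E0.1899
G1 X2.99 Y-7.21 E0.2374
G1 X5.52 Y-5.52 E0.2849
G1 X7.21 Y-2.99 E0.3323
G1 X7.80 Y0.00 E0.3798
G1 X7.21 Y2.99 E0.4273
G1 X5.52 Y5.52 E0.4748
G1 X2.99 Y7.21 E0.5222
G1 X0.00 Y7.80 E0.5697
G1 X-2.99 Y7.21 E0.6172
G1 X-5.52 Y5.52 E0.6647
G1 X-7.21 Y2.99 E0.7121
G1 X-7.80 Y0.00 E0.7596

At z = 4.35 mm: the cone: at t=0.435 of its height the radius interpolates to r₁+(r₂−r₁)t = 7.803, giving a regular 16-gon of that circumradius; the cylinder at (15, 8): section is a regular 16-gon, circumradius r=6; Taking the first minus the rest: starting from the cone, the r=6 cylinder at (15, 8) misses the remaining region (no effect) — 1 connected region. The outline is a single polygon with 16 vertices. Extrusion per mm of travel: 0.25 × 0.15 / (π × 0.875²) = 0.015591. Accumulating E over each segment gives final E = 0.7596.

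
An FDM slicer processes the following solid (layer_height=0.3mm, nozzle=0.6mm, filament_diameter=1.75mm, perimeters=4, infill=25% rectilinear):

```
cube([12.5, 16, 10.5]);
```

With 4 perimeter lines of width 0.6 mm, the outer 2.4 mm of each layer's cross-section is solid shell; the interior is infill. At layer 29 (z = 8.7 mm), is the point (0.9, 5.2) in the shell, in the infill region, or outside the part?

At z = 8.7 mm: the 12.5×16 cube contributes its full rectangle. Overall, the cross-section is a single solid region. The nearest boundary edge runs (0.00, 16.00)→(0.00, 0.00); distance from the point to it = 0.90 mm. The point is inside the cross-section, 0.90 mm from the nearest boundary — within the 2.4 mm shell band (4 × 0.6).

shell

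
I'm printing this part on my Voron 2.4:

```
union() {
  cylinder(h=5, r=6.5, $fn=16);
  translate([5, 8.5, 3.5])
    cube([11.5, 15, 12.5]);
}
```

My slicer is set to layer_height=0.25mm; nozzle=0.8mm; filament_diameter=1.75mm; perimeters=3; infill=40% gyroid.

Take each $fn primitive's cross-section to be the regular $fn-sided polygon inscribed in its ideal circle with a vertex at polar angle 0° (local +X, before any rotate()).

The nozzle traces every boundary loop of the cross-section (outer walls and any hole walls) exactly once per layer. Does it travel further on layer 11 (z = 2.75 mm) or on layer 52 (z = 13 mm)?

layer 52 (z = 13 mm)

Layer 11 (z = 2.75): the cylinder: section is a regular 16-gon, circumradius r=6.5 (perimeter = 2·16·6.500·sin(180°/16) = 40.58 mm); the cube at (5, 8.5) does not reach this height (z outside [3.5, 16]); Merging all regions: only the r=6.5 cylinder is present, so the union is just that shape — boundary = 40.58 mm. So its perimeter = 40.58 mm. Layer 52 (z = 13): the cylinder is absent (z outside [0, 5]); the cube at (5, 8.5) (footprint 11.5×15) is included at this height (perimeter 53.00 mm); Combining (union): only the 11.5×15 cube at (5, 8.5) is present, so the union is just that shape — boundary = 53.00 mm. So its perimeter = 53.00 mm. Layer 52 is larger (53.00 vs 40.58 mm).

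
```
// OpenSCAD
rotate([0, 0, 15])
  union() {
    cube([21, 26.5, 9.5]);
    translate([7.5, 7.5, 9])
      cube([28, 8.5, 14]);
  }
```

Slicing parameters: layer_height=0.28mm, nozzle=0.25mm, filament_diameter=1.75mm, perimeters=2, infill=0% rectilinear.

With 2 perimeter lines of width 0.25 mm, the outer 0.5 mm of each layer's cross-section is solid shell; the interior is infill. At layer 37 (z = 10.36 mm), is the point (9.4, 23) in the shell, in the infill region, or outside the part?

At z = 10.36 mm: the cube is not intersected at this z (z outside [0, 9.5]); the cube at (7.5, 7.5) is present — its section is the full 28×8.5 rectangle; Merging all regions: only the 28×8.5 cube at (7.5, 7.5) is present, so the union is just that shape — 1 connected region; (rotated 15° about Z; rotation is an isometry so areas/perimeters/island counts are preserved). Overall, the cross-section is a single solid region. Undo the 15° rotation: the query point maps to (15.033, 19.783) in the un-rotated model frame. The nearest boundary edge runs (35.50, 16.00)→(7.50, 16.00); distance from the point to it = 3.78 mm. The point is not inside any of the regions above, so it lies outside the cross-section (3.78 mm from the nearest boundary).

outside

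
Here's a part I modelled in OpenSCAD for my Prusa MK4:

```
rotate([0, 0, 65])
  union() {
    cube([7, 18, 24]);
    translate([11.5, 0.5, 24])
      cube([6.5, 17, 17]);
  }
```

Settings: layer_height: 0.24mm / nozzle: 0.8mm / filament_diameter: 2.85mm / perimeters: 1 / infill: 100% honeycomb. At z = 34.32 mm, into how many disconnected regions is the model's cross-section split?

At z = 34.32 mm: the cube is absent (z outside [0, 24]); the 6.5×17 cube at (11.5, 0.5) contributes its full rectangle; Taking the union: only the 6.5×17 cube at (11.5, 0.5) is present, so the union is just that shape — 1 connected region; (rotated 65° about Z; rotation is an isometry so areas/perimeters/island counts are preserved). The result has 1 disconnected region.

1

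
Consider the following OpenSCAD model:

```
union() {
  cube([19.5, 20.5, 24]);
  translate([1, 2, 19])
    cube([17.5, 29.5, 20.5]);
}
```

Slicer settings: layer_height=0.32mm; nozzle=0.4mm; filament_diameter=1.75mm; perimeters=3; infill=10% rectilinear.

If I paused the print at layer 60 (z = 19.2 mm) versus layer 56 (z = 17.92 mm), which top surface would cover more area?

layer 60 (z = 19.2 mm)

Layer 60 (z = 19.2): the cube (footprint 19.5×20.5) is included at this height (area 399.75 mm²); the cube at (1, 2) (footprint 17.5×29.5) is included at this height (area 516.25 mm²); Taking the union: the regions partially overlap — summed areas 916.00 mm² minus the doubly-counted overlap 323.75 mm² gives 592.25 mm² — area = 592.25 mm². So its area = 592.25 mm². Layer 56 (z = 17.92): the 19.5×20.5 cube contributes its full rectangle (area 399.75 mm²); the cube at (1, 2) is not intersected at this z (z outside [19, 39.5]); Taking the union: only the 19.5×20.5 cube is present, so the union is just that shape — area = 399.75 mm². So its area = 399.75 mm². Layer 60 is larger (592.25 vs 399.75 mm²).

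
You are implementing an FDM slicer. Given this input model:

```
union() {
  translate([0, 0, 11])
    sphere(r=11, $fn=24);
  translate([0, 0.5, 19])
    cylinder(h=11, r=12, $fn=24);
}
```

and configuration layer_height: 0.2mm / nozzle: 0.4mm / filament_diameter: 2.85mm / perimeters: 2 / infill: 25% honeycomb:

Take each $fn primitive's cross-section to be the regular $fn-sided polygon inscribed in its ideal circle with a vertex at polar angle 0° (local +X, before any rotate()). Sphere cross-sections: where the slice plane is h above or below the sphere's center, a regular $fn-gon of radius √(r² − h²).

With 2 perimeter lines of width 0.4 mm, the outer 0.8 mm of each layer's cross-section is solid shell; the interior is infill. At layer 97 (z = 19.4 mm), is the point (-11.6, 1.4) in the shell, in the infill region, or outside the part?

At z = 19.4 mm: the r=11 sphere slices to a regular 24-gon of circumradius 7.102 (√(r²−h²) with h=8.4 from center); the r=12 cylinder at (0, 0.5) gives a regular 24-gon of circumradius 12 (constant along its height); Taking the union: the r=11 sphere lies entirely inside the r=12 cylinder at (0, 0.5), so the union is just the r=12 cylinder at (0, 0.5) — 1 connected region. Overall, the cross-section is a single solid region. The nearest boundary edge runs (-12.00, 0.50)→(-11.59, 3.61); distance from the point to it = 0.28 mm. The point is inside the cross-section, 0.28 mm from the nearest boundary — within the 0.8 mm shell band (2 × 0.4).

shell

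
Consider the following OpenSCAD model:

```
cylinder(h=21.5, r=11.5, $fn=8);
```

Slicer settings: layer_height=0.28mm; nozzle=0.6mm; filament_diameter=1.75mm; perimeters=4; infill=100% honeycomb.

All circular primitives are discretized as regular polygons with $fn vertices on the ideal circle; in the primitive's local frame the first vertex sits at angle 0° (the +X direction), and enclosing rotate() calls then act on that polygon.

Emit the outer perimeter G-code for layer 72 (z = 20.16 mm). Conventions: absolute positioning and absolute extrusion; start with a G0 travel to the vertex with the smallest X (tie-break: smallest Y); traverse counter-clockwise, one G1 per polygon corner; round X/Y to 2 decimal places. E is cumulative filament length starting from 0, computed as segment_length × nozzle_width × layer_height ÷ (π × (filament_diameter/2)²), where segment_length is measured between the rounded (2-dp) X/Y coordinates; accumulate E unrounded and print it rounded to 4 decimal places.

At z = 20.16 mm: the r=11.5 cylinder gives a regular 8-gon of circumradius 11.5 (constant along its height). The outline is a single polygon with 8 vertices. Extrusion per mm of travel: 0.6 × 0.28 / (π × 0.875²) = 0.069846. Accumulating E over each segment gives final E = 4.9176.

G0 X-11.50 Y0.00 Z20.16
G1 X-8.13 Y-8.13 E0.6147
G1 X0.00 Y-11.50 E1.2294
G1 X8.13 Y-8.13 E1.8441
G1 X11.50 Y0.00 E2.4588
G1 X8.13 Y8.13 E3.0735
G1 X0.00 Y11.50 E3.6882
G1 X-8.13 Y8.13 E4.3029
G1 X-11.50 Y0.00 E4.9176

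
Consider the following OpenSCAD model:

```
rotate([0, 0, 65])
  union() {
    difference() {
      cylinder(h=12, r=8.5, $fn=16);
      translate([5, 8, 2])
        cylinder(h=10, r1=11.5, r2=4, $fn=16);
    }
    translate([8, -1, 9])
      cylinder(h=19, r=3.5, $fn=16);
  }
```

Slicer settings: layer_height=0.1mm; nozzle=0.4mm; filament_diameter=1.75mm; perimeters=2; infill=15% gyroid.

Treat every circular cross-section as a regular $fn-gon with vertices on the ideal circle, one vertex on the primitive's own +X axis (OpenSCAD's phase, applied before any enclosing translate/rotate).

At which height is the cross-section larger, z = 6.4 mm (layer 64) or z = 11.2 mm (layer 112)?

Layer 64 (z = 6.4): the r=8.5 cylinder contributes a regular 16-gon of circumradius 8.5 (area = (16/2)·8.500²·sin(360°/16) = 221.19 mm²); the cone at (5, 8): at t=0.440 of its height the radius interpolates to r₁+(r₂−r₁)t = 8.200, giving a regular 16-gon of that circumradius (area = (16/2)·8.200²·sin(360°/16) = 205.85 mm²); Taking the first minus the rest: starting from the r=8.5 cylinder (221.19 mm²), the cone at (5, 8) partially overlaps it — only the 66.83 mm² overlap (of its 205.85 mm²) is removed, clipping the outline — area = 154.36 mm²; the cylinder at (8, -1) is not intersected at this z (z outside [9, 28]); Combining (union): only that combined region is present, so the union is just that shape — area = 154.36 mm²; (rotated 65° about Z; rotation is an isometry so areas/perimeters/island counts are preserved). So its area = 154.36 mm². Layer 112 (z = 11.2): the r=8.5 cylinder gives a regular 16-gon of circumradius 8.5 (constant along its height) (area = (16/2)·8.500²·sin(360°/16) = 221.19 mm²); the cone at (5, 8) (r1=11.5→r2=4) has section circumradius 4.600 here — a regular 16-gon (area = (16/2)·4.600²·sin(360°/16) = 64.78 mm²); Subtracting the remaining from the first: starting from the r=8.5 cylinder (221.19 mm²), the cone at (5, 8) partially overlaps it — only the 19.80 mm² overlap (of its 64.78 mm²) is removed, clipping the outline — area = 201.39 mm²; the r=3.5 cylinder at (8, -1) contributes a regular 16-gon of circumradius 3.5 (area = (16/2)·3.500²·sin(360°/16) = 37.50 mm²); Combining (union): the regions partially overlap — summed areas 238.90 mm² minus the doubly-counted overlap 19.34 mm² gives 219.56 mm² — area = 219.56 mm²; (whole slice rotated 65° about Z — lengths, areas and connectivity unchanged). So its area = 219.56 mm². Layer 112 is larger (219.56 vs 154.36 mm²).

layer 112 (z = 11.2 mm)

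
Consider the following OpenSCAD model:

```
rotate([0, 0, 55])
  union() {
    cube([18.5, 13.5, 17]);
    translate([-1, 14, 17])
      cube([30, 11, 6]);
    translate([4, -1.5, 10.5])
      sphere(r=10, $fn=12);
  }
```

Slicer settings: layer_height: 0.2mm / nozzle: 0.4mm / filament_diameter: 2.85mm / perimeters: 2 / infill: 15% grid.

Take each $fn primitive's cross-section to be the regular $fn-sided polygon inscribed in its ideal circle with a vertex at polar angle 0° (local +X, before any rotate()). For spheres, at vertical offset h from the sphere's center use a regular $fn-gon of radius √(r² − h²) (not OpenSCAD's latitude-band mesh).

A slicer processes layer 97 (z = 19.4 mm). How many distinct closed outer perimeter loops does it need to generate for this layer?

2

At z = 19.4 mm: the cube does not reach this height (z outside [0, 17]); the cube at (-1, 14) is present — its section is the full 30×11 rectangle; the sphere at (4, -1.5): section is a regular 12-gon, circumradius = √(r²−h²) = √(10²−8.9²) = 4.560; Taking the union: the 2 present regions are separate (no shared area or edge), so areas and boundary lengths simply add and each stays a separate island — 2 connected regions; (rotated 55° about Z; rotation is an isometry so areas/perimeters/island counts are preserved). The result has 2 disconnected regions.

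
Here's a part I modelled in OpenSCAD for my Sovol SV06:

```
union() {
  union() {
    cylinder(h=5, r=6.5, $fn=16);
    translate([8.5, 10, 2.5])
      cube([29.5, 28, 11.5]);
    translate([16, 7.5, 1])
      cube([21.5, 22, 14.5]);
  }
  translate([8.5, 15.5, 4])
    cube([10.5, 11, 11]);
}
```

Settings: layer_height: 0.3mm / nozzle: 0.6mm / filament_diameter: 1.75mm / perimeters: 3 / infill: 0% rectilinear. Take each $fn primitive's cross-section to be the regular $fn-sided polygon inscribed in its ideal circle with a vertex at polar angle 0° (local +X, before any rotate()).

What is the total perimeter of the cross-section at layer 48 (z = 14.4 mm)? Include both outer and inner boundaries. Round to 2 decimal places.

102.00 mm

At z = 14.4 mm: the cylinder is not intersected at this z (z outside [0, 5]); the cube at (8.5, 10) is absent (z outside [2.5, 14]); the 21.5×22 cube at (16, 7.5) contributes its full rectangle (perimeter 87.00 mm); Taking the union: only the 21.5×22 cube at (16, 7.5) is present, so the union is just that shape — boundary = 87.00 mm; the 10.5×11 cube at (8.5, 15.5) contributes its full rectangle (perimeter 43.00 mm); Merging all regions: the regions partially overlap (shared area 33.00 mm²), so the edge portions inside another operand are dropped and the merged outline is re-measured after clipping — boundary = 102.00 mm. Overall, the cross-section is a single solid region. Total boundary length (outer) = 102.00 mm.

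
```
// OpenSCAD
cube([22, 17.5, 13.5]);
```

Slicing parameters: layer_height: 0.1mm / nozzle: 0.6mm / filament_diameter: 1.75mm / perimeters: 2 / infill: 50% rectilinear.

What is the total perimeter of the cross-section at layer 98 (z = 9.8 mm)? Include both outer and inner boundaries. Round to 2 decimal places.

At z = 9.8 mm: the cube (footprint 22×17.5) is included at this height (perimeter 79.00 mm). Overall, the cross-section is a single solid region. Total boundary length (outer) = 79.00 mm.

79.00 mm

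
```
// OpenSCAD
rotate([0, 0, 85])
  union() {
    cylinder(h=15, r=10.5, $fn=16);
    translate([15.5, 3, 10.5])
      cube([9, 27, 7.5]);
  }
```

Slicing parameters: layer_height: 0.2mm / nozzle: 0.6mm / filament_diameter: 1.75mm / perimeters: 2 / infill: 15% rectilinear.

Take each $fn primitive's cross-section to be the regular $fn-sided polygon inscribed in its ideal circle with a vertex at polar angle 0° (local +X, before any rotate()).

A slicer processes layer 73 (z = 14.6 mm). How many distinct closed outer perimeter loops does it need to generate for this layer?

2

At z = 14.6 mm: the cylinder: section is a regular 16-gon, circumradius r=10.5; the 9×27 cube at (15.5, 3) contributes its full rectangle; Combining (union): the 2 present regions are separate (no shared area or edge), so areas and boundary lengths simply add and each stays a separate island — 2 connected regions; (whole slice rotated 85° about Z — lengths, areas and connectivity unchanged). The result has 2 disconnected regions.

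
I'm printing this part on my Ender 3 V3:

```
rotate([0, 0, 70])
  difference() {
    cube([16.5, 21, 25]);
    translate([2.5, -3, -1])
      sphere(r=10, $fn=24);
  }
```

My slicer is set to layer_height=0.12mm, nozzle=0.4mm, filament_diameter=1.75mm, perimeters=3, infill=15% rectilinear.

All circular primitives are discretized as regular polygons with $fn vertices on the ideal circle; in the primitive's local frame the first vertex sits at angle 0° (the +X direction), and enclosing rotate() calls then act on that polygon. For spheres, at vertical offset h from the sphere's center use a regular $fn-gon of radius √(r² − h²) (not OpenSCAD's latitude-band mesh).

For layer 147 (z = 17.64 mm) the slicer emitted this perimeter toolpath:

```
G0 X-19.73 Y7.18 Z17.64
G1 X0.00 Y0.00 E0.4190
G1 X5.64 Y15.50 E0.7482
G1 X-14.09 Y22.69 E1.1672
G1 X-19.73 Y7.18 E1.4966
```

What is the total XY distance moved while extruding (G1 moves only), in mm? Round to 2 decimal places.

Sum the Euclidean lengths of each G1 segment: total = 74.99 mm.

74.99 mm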